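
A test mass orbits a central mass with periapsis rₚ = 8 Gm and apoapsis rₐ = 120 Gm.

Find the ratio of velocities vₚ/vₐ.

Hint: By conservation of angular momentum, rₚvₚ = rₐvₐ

Convert to SI: rₚ = 8 Gm = 8e+09 m; rₐ = 120 Gm = 1.2e+11 m.
Conservation of angular momentum gives rₚvₚ = rₐvₐ, so vₚ/vₐ = rₐ/rₚ.
vₚ/vₐ = 1.2e+11 / 8e+09 ≈ 15.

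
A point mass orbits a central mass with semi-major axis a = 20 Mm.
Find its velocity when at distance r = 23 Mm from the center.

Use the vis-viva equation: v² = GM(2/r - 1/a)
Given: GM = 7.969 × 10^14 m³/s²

Convert to SI: a = 20 Mm = 2e+07 m; r = 23 Mm = 2.3e+07 m.
Vis-viva: v = √(GM · (2/r − 1/a)).
2/r − 1/a = 2/2.3e+07 − 1/2e+07 = 3.69565e-08 m⁻¹.
v = √(7.969e+14 · 3.69565e-08) m/s ≈ 5427 m/s = 5.427 km/s.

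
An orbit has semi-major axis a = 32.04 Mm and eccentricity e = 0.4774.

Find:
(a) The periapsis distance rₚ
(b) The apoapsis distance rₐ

Convert to SI: a = 32.04 Mm = 3.204e+07 m.
(a) rₚ = a(1 − e) = 3.204e+07 · (1 − 0.4774) = 3.204e+07 · 0.5226 ≈ 1.674e+07 m = 16.74 Mm.
(b) rₐ = a(1 + e) = 3.204e+07 · (1 + 0.4774) = 3.204e+07 · 1.4774 ≈ 4.734e+07 m = 47.34 Mm.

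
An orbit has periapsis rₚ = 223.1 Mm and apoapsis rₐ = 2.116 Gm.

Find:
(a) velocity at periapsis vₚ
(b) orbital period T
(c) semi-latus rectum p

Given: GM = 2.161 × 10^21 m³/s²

Convert to SI: rₚ = 223.1 Mm = 2.231e+08 m; rₐ = 2.116 Gm = 2.116e+09 m.
(a) With a = (rₚ + rₐ)/2 = 1.16955e+09 m, vₚ = √(GM (2/rₚ − 1/a)) = √(2.161e+21 · (2/2.231e+08 − 1/1.16955e+09)) m/s ≈ 4.186e+06 m/s
(b) With a = (rₚ + rₐ)/2 = 1.16955e+09 m, T = 2π √(a³/GM) = 2π √((1.16955e+09)³/2.161e+21) s ≈ 5406 s
(c) From a = (rₚ + rₐ)/2 = 1.16955e+09 m and e = (rₐ − rₚ)/(rₐ + rₚ) = 0.809243, p = a(1 − e²) = 1.16955e+09 · (1 − (0.809243)²) ≈ 4.036e+08 m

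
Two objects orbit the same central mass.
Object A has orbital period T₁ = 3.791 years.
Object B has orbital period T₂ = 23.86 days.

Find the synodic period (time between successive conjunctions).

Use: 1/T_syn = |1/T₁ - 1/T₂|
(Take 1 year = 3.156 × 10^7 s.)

Convert to SI: T₁ = 3.791 years = 1.19644e+08 s; T₂ = 23.86 days = 2.0615e+06 s.
T_syn = |T₁ · T₂ / (T₁ − T₂)|.
T_syn = |1.19644e+08 · 2.0615e+06 / (1.19644e+08 − 2.0615e+06)| s ≈ 2.098e+06 s = 24.28 days.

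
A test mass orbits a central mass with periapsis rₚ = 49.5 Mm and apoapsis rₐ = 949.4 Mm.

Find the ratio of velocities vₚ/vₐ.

Convert to SI: rₚ = 49.5 Mm = 4.95e+07 m; rₐ = 949.4 Mm = 9.494e+08 m.
Conservation of angular momentum gives rₚvₚ = rₐvₐ, so vₚ/vₐ = rₐ/rₚ.
vₚ/vₐ = 9.494e+08 / 4.95e+07 ≈ 19.18.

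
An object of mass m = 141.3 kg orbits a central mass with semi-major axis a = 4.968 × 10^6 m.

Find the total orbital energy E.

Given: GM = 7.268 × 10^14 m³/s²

E = −GMm / (2a).
E = −7.268e+14 · 141.3 / (2 · 4.968e+06) J ≈ -1.034e+10 J = -10.34 GJ.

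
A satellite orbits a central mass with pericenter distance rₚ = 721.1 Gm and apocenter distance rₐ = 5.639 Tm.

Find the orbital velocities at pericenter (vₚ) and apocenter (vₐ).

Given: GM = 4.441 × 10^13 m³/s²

Convert to SI: rₚ = 721.1 Gm = 7.211e+11 m; rₐ = 5.639 Tm = 5.639e+12 m.
Use the vis-viva equation v² = GM(2/r − 1/a) with a = (rₚ + rₐ)/2 = (7.211e+11 + 5.639e+12)/2 = 3.18005e+12 m.
vₚ = √(GM · (2/rₚ − 1/a)) = √(4.441e+13 · (2/7.211e+11 − 1/3.18005e+12)) m/s ≈ 10.45 m/s = 10.45 m/s.
vₐ = √(GM · (2/rₐ − 1/a)) = √(4.441e+13 · (2/5.639e+12 − 1/3.18005e+12)) m/s ≈ 1.336 m/s = 1.336 m/s.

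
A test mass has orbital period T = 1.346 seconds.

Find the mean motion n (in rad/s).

n = 2π / T.
n = 2π / 1.346 s ≈ 4.668 rad/s.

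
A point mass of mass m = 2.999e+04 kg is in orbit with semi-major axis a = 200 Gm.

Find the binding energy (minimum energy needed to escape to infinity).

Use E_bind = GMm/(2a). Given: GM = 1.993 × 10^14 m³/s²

Convert to SI: a = 200 Gm = 2e+11 m.
Total orbital energy is E = −GMm/(2a); binding energy is E_bind = −E = GMm/(2a).
E_bind = 1.993e+14 · 2.999e+04 / (2 · 2e+11) J ≈ 1.494e+07 J = 14.94 MJ.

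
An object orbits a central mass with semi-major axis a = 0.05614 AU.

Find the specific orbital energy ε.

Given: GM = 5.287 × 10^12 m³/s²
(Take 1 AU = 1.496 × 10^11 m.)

Convert to SI: a = 0.05614 AU = 8.39854e+09 m.
ε = −GM / (2a).
ε = −5.287e+12 / (2 · 8.39854e+09) J/kg ≈ -314.8 J/kg = -314.8 J/kg.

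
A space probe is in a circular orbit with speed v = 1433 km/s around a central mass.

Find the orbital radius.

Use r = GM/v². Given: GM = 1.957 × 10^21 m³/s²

Convert to SI: v = 1433 km/s = 1.433e+06 m/s.
For a circular orbit, v² = GM / r, so r = GM / v².
r = 1.957e+21 / (1.433e+06)² m ≈ 9.53e+08 m = 9.53 × 10^8 m.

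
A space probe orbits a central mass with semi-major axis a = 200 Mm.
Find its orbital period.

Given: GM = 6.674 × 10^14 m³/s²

Convert to SI: a = 200 Mm = 2e+08 m.
Kepler's third law: T = 2π √(a³ / GM).
Substituting a = 2e+08 m and GM = 6.674e+14 m³/s²:
T = 2π √((2e+08)³ / 6.674e+14) s
T ≈ 6.879e+05 s = 7.962 days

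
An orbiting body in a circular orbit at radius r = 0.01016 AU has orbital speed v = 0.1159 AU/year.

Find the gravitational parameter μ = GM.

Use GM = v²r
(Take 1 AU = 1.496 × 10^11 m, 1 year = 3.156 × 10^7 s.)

Convert to SI: r = 0.01016 AU = 1.51994e+09 m; v = 0.1159 AU/year = 549.387 m/s.
For a circular orbit v² = GM/r, so GM = v² · r.
GM = (549.387)² · 1.51994e+09 m³/s² ≈ 4.588e+14 m³/s² = 4.588 × 10^14 m³/s².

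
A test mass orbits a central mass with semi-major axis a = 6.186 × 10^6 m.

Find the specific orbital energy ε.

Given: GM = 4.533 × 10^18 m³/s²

ε = −GM / (2a).
ε = −4.533e+18 / (2 · 6.186e+06) J/kg ≈ -3.664e+11 J/kg = -366.4 GJ/kg.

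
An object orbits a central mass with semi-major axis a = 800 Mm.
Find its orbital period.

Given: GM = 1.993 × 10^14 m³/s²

Convert to SI: a = 800 Mm = 8e+08 m.
Kepler's third law: T = 2π √(a³ / GM).
Substituting a = 8e+08 m and GM = 1.993e+14 m³/s²:
T = 2π √((8e+08)³ / 1.993e+14) s
T ≈ 1.007e+07 s = 116.6 days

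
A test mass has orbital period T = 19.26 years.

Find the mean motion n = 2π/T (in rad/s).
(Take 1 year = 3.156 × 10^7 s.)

Convert to SI: T = 19.26 years = 6.07846e+08 s.
n = 2π / T.
n = 2π / 6.07846e+08 s ≈ 1.034e-08 rad/s.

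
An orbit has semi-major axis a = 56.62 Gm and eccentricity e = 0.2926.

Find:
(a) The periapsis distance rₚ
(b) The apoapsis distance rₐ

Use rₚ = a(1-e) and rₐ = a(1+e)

Convert to SI: a = 56.62 Gm = 5.662e+10 m.
(a) rₚ = a(1 − e) = 5.662e+10 · (1 − 0.2926) = 5.662e+10 · 0.7074 ≈ 4.005e+10 m = 40.05 Gm.
(b) rₐ = a(1 + e) = 5.662e+10 · (1 + 0.2926) = 5.662e+10 · 1.2926 ≈ 7.319e+10 m = 73.19 Gm.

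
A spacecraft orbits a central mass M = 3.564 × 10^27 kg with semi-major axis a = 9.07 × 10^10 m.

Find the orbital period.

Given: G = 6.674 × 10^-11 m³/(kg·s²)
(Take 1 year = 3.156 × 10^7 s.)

GM = G · M = 6.674e-11 · 3.564e+27 = 2.37861e+17 m³/s².
Kepler's third law: T = 2π √(a³ / GM).
Substituting a = 9.07e+10 m and GM = 2.37861e+17 m³/s²:
T = 2π √((9.07e+10)³ / 2.37861e+17) s
T ≈ 3.519e+08 s = 11.15 years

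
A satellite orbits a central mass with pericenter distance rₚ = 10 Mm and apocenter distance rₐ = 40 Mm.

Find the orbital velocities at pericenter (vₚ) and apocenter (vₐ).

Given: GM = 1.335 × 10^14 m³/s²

Convert to SI: rₚ = 10 Mm = 1e+07 m; rₐ = 40 Mm = 4e+07 m.
Use the vis-viva equation v² = GM(2/r − 1/a) with a = (rₚ + rₐ)/2 = (1e+07 + 4e+07)/2 = 2.5e+07 m.
vₚ = √(GM · (2/rₚ − 1/a)) = √(1.335e+14 · (2/1e+07 − 1/2.5e+07)) m/s ≈ 4622 m/s = 4.622 km/s.
vₐ = √(GM · (2/rₐ − 1/a)) = √(1.335e+14 · (2/4e+07 − 1/2.5e+07)) m/s ≈ 1155 m/s = 1.155 km/s.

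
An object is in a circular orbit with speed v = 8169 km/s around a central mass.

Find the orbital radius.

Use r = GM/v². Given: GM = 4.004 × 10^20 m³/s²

Convert to SI: v = 8169 km/s = 8.169e+06 m/s.
For a circular orbit, v² = GM / r, so r = GM / v².
r = 4.004e+20 / (8.169e+06)² m ≈ 6e+06 m = 6 Mm.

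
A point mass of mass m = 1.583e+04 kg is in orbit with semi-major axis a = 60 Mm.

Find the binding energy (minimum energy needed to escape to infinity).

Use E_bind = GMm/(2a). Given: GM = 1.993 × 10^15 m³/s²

Convert to SI: a = 60 Mm = 6e+07 m.
Total orbital energy is E = −GMm/(2a); binding energy is E_bind = −E = GMm/(2a).
E_bind = 1.993e+15 · 1.583e+04 / (2 · 6e+07) J ≈ 2.629e+11 J = 262.9 GJ.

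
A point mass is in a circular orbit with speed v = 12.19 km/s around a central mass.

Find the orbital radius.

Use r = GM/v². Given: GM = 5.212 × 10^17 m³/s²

Convert to SI: v = 12.19 km/s = 12190 m/s.
For a circular orbit, v² = GM / r, so r = GM / v².
r = 5.212e+17 / (12190)² m ≈ 3.507e+09 m = 3.507 Gm.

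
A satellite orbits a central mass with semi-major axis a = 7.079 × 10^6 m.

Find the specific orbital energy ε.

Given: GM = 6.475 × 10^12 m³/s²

ε = −GM / (2a).
ε = −6.475e+12 / (2 · 7.079e+06) J/kg ≈ -4.573e+05 J/kg = -457.3 kJ/kg.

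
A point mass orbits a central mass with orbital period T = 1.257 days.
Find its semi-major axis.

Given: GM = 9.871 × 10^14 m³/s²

Convert to SI: T = 1.257 days = 108605 s.
Invert Kepler's third law: a = (GM · T² / (4π²))^(1/3).
Substituting T = 108605 s and GM = 9.871e+14 m³/s²:
a = (9.871e+14 · (108605)² / (4π²))^(1/3) m
a ≈ 6.656e+07 m = 66.56 Mm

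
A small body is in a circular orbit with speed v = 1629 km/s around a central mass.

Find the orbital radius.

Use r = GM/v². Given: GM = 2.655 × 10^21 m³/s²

Convert to SI: v = 1629 km/s = 1.629e+06 m/s.
For a circular orbit, v² = GM / r, so r = GM / v².
r = 2.655e+21 / (1.629e+06)² m ≈ 1.001e+09 m = 1.001 Gm.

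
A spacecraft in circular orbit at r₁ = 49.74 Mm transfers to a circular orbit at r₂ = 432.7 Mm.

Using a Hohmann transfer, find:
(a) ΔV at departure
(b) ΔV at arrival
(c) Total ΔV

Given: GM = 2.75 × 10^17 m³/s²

Convert to SI: r₁ = 49.74 Mm = 4.974e+07 m; r₂ = 432.7 Mm = 4.327e+08 m.
Transfer semi-major axis: a_t = (r₁ + r₂)/2 = (4.974e+07 + 4.327e+08)/2 = 2.4122e+08 m.
Circular speeds: v₁ = √(GM/r₁) = 74355.6 m/s, v₂ = √(GM/r₂) = 25210 m/s.
Transfer speeds (vis-viva v² = GM(2/r − 1/a_t)): v₁ᵗ = 99586.4 m/s, v₂ᵗ = 11447.7 m/s.
(a) ΔV₁ = |v₁ᵗ − v₁| ≈ 2.523e+04 m/s = 25.23 km/s.
(b) ΔV₂ = |v₂ − v₂ᵗ| ≈ 1.376e+04 m/s = 13.76 km/s.
(c) ΔV_total = ΔV₁ + ΔV₂ ≈ 3.899e+04 m/s = 38.99 km/s.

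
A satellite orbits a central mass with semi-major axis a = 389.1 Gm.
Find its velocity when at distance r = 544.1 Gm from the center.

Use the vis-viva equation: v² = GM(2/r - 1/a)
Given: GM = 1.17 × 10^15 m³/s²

Convert to SI: a = 389.1 Gm = 3.891e+11 m; r = 544.1 Gm = 5.441e+11 m.
Vis-viva: v = √(GM · (2/r − 1/a)).
2/r − 1/a = 2/5.441e+11 − 1/3.891e+11 = 1.10576e-12 m⁻¹.
v = √(1.17e+15 · 1.10576e-12) m/s ≈ 35.97 m/s = 35.97 m/s.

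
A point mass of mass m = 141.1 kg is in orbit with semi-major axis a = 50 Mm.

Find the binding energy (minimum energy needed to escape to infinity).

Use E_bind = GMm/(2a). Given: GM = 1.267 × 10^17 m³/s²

Convert to SI: a = 50 Mm = 5e+07 m.
Total orbital energy is E = −GMm/(2a); binding energy is E_bind = −E = GMm/(2a).
E_bind = 1.267e+17 · 141.1 / (2 · 5e+07) J ≈ 1.788e+11 J = 178.8 GJ.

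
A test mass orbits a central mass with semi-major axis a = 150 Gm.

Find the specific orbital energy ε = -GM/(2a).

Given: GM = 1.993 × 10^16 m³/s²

Convert to SI: a = 150 Gm = 1.5e+11 m.
ε = −GM / (2a).
ε = −1.993e+16 / (2 · 1.5e+11) J/kg ≈ -6.643e+04 J/kg = -66.43 kJ/kg.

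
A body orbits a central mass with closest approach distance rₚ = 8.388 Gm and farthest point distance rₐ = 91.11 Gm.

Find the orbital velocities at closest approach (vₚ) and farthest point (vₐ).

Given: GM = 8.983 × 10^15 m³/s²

Convert to SI: rₚ = 8.388 Gm = 8.388e+09 m; rₐ = 91.11 Gm = 9.111e+10 m.
Use the vis-viva equation v² = GM(2/r − 1/a) with a = (rₚ + rₐ)/2 = (8.388e+09 + 9.111e+10)/2 = 4.9749e+10 m.
vₚ = √(GM · (2/rₚ − 1/a)) = √(8.983e+15 · (2/8.388e+09 − 1/4.9749e+10)) m/s ≈ 1400 m/s = 1.4 km/s.
vₐ = √(GM · (2/rₐ − 1/a)) = √(8.983e+15 · (2/9.111e+10 − 1/4.9749e+10)) m/s ≈ 128.9 m/s = 128.9 m/s.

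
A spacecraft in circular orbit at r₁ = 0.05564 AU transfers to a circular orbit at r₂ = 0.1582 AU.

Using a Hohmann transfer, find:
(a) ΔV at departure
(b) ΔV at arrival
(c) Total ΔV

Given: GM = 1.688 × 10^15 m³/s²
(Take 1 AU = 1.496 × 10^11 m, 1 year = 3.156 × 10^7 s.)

Convert to SI: r₁ = 0.05564 AU = 8.32374e+09 m; r₂ = 0.1582 AU = 2.36667e+10 m.
Transfer semi-major axis: a_t = (r₁ + r₂)/2 = (8.32374e+09 + 2.36667e+10)/2 = 1.59952e+10 m.
Circular speeds: v₁ = √(GM/r₁) = 450.326 m/s, v₂ = √(GM/r₂) = 267.065 m/s.
Transfer speeds (vis-viva v² = GM(2/r − 1/a_t)): v₁ᵗ = 547.773 m/s, v₂ᵗ = 192.655 m/s.
(a) ΔV₁ = |v₁ᵗ − v₁| ≈ 97.45 m/s = 0.02056 AU/year.
(b) ΔV₂ = |v₂ − v₂ᵗ| ≈ 74.41 m/s = 0.0157 AU/year.
(c) ΔV_total = ΔV₁ + ΔV₂ ≈ 171.9 m/s = 0.03626 AU/year.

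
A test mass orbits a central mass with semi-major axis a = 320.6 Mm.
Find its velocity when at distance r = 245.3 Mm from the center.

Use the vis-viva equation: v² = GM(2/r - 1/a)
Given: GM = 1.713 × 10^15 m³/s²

Convert to SI: a = 320.6 Mm = 3.206e+08 m; r = 245.3 Mm = 2.453e+08 m.
Vis-viva: v = √(GM · (2/r − 1/a)).
2/r − 1/a = 2/2.453e+08 − 1/3.206e+08 = 5.03413e-09 m⁻¹.
v = √(1.713e+15 · 5.03413e-09) m/s ≈ 2937 m/s = 2.937 km/s.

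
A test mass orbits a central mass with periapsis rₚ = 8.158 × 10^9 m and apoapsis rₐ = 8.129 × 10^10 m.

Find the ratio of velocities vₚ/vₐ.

Conservation of angular momentum gives rₚvₚ = rₐvₐ, so vₚ/vₐ = rₐ/rₚ.
vₚ/vₐ = 8.129e+10 / 8.158e+09 ≈ 9.964.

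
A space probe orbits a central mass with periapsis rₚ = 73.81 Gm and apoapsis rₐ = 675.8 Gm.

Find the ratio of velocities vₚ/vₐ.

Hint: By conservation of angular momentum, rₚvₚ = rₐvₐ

Convert to SI: rₚ = 73.81 Gm = 7.381e+10 m; rₐ = 675.8 Gm = 6.758e+11 m.
Conservation of angular momentum gives rₚvₚ = rₐvₐ, so vₚ/vₐ = rₐ/rₚ.
vₚ/vₐ = 6.758e+11 / 7.381e+10 ≈ 9.156.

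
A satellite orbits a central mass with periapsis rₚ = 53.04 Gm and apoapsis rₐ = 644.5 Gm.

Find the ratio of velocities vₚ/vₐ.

Convert to SI: rₚ = 53.04 Gm = 5.304e+10 m; rₐ = 644.5 Gm = 6.445e+11 m.
Conservation of angular momentum gives rₚvₚ = rₐvₐ, so vₚ/vₐ = rₐ/rₚ.
vₚ/vₐ = 6.445e+11 / 5.304e+10 ≈ 12.15.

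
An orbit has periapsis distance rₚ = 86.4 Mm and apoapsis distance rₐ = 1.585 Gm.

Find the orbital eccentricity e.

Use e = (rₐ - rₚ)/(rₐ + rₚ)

Convert to SI: rₚ = 86.4 Mm = 8.64e+07 m; rₐ = 1.585 Gm = 1.585e+09 m.
e = (rₐ − rₚ) / (rₐ + rₚ).
e = (1.585e+09 − 8.64e+07) / (1.585e+09 + 8.64e+07) = 1.4986e+09 / 1.6714e+09 ≈ 0.8966.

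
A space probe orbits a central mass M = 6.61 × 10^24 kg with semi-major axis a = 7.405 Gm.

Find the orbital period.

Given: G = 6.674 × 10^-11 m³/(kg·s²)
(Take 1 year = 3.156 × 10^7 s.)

Convert to SI: a = 7.405 Gm = 7.405e+09 m.
GM = G · M = 6.674e-11 · 6.61e+24 = 4.41151e+14 m³/s².
Kepler's third law: T = 2π √(a³ / GM).
Substituting a = 7.405e+09 m and GM = 4.41151e+14 m³/s²:
T = 2π √((7.405e+09)³ / 4.41151e+14) s
T ≈ 1.906e+08 s = 6.04 years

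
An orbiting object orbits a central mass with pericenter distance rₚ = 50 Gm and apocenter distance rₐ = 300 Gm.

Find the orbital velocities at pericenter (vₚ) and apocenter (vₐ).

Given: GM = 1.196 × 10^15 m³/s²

Convert to SI: rₚ = 50 Gm = 5e+10 m; rₐ = 300 Gm = 3e+11 m.
Use the vis-viva equation v² = GM(2/r − 1/a) with a = (rₚ + rₐ)/2 = (5e+10 + 3e+11)/2 = 1.75e+11 m.
vₚ = √(GM · (2/rₚ − 1/a)) = √(1.196e+15 · (2/5e+10 − 1/1.75e+11)) m/s ≈ 202.5 m/s = 202.5 m/s.
vₐ = √(GM · (2/rₐ − 1/a)) = √(1.196e+15 · (2/3e+11 − 1/1.75e+11)) m/s ≈ 33.75 m/s = 33.75 m/s.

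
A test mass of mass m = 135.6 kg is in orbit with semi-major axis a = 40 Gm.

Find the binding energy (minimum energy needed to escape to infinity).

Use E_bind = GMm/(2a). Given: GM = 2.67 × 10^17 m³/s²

Convert to SI: a = 40 Gm = 4e+10 m.
Total orbital energy is E = −GMm/(2a); binding energy is E_bind = −E = GMm/(2a).
E_bind = 2.67e+17 · 135.6 / (2 · 4e+10) J ≈ 4.526e+08 J = 452.6 MJ.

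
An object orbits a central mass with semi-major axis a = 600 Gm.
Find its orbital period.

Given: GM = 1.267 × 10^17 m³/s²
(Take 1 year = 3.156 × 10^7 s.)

Convert to SI: a = 600 Gm = 6e+11 m.
Kepler's third law: T = 2π √(a³ / GM).
Substituting a = 6e+11 m and GM = 1.267e+17 m³/s²:
T = 2π √((6e+11)³ / 1.267e+17) s
T ≈ 8.204e+09 s = 259.9 years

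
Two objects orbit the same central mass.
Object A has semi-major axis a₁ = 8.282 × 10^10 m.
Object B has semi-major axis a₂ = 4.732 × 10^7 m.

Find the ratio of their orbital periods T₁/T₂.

From Kepler's third law, (T₁/T₂)² = (a₁/a₂)³, so T₁/T₂ = (a₁/a₂)^(3/2).
a₁/a₂ = 8.282e+10 / 4.732e+07 = 1750.21.
T₁/T₂ = (1750.21)^(3/2) ≈ 7.322e+04.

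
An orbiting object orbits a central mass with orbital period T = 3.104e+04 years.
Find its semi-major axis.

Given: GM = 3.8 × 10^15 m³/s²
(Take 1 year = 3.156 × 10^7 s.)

Convert to SI: T = 3.104e+04 years = 9.79622e+11 s.
Invert Kepler's third law: a = (GM · T² / (4π²))^(1/3).
Substituting T = 9.79622e+11 s and GM = 3.8e+15 m³/s²:
a = (3.8e+15 · (9.79622e+11)² / (4π²))^(1/3) m
a ≈ 4.52e+12 m = 4.52 Tm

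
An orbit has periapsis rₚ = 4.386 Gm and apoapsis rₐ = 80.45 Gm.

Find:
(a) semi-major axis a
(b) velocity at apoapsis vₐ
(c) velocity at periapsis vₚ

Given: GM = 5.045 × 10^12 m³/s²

Convert to SI: rₚ = 4.386 Gm = 4.386e+09 m; rₐ = 80.45 Gm = 8.045e+10 m.
(a) a = (rₚ + rₐ)/2 = (4.386e+09 + 8.045e+10)/2 ≈ 4.242e+10 m
(b) With a = (rₚ + rₐ)/2 = 4.2418e+10 m, vₐ = √(GM (2/rₐ − 1/a)) = √(5.045e+12 · (2/8.045e+10 − 1/4.2418e+10)) m/s ≈ 2.546 m/s
(c) With a = (rₚ + rₐ)/2 = 4.2418e+10 m, vₚ = √(GM (2/rₚ − 1/a)) = √(5.045e+12 · (2/4.386e+09 − 1/4.2418e+10)) m/s ≈ 46.71 m/s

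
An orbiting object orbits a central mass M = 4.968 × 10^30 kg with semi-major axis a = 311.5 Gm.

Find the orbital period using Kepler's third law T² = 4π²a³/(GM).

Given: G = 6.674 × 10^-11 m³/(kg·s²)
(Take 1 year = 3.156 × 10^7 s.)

Convert to SI: a = 311.5 Gm = 3.115e+11 m.
GM = G · M = 6.674e-11 · 4.968e+30 = 3.31564e+20 m³/s².
Kepler's third law: T = 2π √(a³ / GM).
Substituting a = 3.115e+11 m and GM = 3.31564e+20 m³/s²:
T = 2π √((3.115e+11)³ / 3.31564e+20) s
T ≈ 5.999e+07 s = 1.901 years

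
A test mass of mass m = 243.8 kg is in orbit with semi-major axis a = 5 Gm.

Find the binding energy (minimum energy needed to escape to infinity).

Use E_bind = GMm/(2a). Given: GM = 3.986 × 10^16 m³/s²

Convert to SI: a = 5 Gm = 5e+09 m.
Total orbital energy is E = −GMm/(2a); binding energy is E_bind = −E = GMm/(2a).
E_bind = 3.986e+16 · 243.8 / (2 · 5e+09) J ≈ 9.718e+08 J = 971.8 MJ.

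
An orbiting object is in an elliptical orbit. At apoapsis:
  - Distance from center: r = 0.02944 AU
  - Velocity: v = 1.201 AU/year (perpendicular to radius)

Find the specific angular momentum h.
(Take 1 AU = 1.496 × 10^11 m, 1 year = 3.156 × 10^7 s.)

Convert to SI: r = 0.02944 AU = 4.40422e+09 m; v = 1.201 AU/year = 5692.95 m/s.
With v perpendicular to r, h = r · v.
h = 4.40422e+09 · 5692.95 m²/s ≈ 2.507e+13 m²/s.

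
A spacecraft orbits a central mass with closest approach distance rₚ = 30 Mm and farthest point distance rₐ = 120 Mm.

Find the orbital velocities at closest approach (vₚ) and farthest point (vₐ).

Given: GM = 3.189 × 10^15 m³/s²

Convert to SI: rₚ = 30 Mm = 3e+07 m; rₐ = 120 Mm = 1.2e+08 m.
Use the vis-viva equation v² = GM(2/r − 1/a) with a = (rₚ + rₐ)/2 = (3e+07 + 1.2e+08)/2 = 7.5e+07 m.
vₚ = √(GM · (2/rₚ − 1/a)) = √(3.189e+15 · (2/3e+07 − 1/7.5e+07)) m/s ≈ 1.304e+04 m/s = 13.04 km/s.
vₐ = √(GM · (2/rₐ − 1/a)) = √(3.189e+15 · (2/1.2e+08 − 1/7.5e+07)) m/s ≈ 3260 m/s = 3.26 km/s.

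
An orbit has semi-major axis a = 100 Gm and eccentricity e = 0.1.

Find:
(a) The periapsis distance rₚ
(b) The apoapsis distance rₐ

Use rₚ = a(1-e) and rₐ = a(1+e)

Convert to SI: a = 100 Gm = 1e+11 m.
(a) rₚ = a(1 − e) = 1e+11 · (1 − 0.1) = 1e+11 · 0.9 ≈ 9e+10 m = 90 Gm.
(b) rₐ = a(1 + e) = 1e+11 · (1 + 0.1) = 1e+11 · 1.1 ≈ 1.1e+11 m = 110 Gm.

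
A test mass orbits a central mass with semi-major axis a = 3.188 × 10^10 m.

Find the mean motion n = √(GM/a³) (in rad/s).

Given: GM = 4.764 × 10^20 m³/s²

n = √(GM / a³).
n = √(4.764e+20 / (3.188e+10)³) rad/s ≈ 3.834e-06 rad/s.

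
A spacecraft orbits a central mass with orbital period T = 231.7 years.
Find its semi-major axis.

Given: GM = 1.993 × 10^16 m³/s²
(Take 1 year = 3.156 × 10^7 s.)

Convert to SI: T = 231.7 years = 7.31245e+09 s.
Invert Kepler's third law: a = (GM · T² / (4π²))^(1/3).
Substituting T = 7.31245e+09 s and GM = 1.993e+16 m³/s²:
a = (1.993e+16 · (7.31245e+09)² / (4π²))^(1/3) m
a ≈ 3e+11 m = 300 Gm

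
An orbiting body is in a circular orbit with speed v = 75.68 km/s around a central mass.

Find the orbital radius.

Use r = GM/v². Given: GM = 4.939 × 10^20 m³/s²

Convert to SI: v = 75.68 km/s = 75680 m/s.
For a circular orbit, v² = GM / r, so r = GM / v².
r = 4.939e+20 / (75680)² m ≈ 8.623e+10 m = 86.23 Gm.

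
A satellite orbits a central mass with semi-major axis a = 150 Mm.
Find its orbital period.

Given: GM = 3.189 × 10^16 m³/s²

Convert to SI: a = 150 Mm = 1.5e+08 m.
Kepler's third law: T = 2π √(a³ / GM).
Substituting a = 1.5e+08 m and GM = 3.189e+16 m³/s²:
T = 2π √((1.5e+08)³ / 3.189e+16) s
T ≈ 6.464e+04 s = 17.96 hours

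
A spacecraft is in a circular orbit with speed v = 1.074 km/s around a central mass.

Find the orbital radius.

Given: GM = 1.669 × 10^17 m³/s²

Convert to SI: v = 1.074 km/s = 1074 m/s.
For a circular orbit, v² = GM / r, so r = GM / v².
r = 1.669e+17 / (1074)² m ≈ 1.447e+11 m = 144.7 Gm.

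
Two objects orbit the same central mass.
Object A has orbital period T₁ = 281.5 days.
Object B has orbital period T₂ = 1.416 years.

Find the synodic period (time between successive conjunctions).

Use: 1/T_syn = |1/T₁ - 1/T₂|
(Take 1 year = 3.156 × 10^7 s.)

Convert to SI: T₁ = 281.5 days = 2.43216e+07 s; T₂ = 1.416 years = 4.4689e+07 s.
T_syn = |T₁ · T₂ / (T₁ − T₂)|.
T_syn = |2.43216e+07 · 4.4689e+07 / (2.43216e+07 − 4.4689e+07)| s ≈ 5.337e+07 s = 1.691 years.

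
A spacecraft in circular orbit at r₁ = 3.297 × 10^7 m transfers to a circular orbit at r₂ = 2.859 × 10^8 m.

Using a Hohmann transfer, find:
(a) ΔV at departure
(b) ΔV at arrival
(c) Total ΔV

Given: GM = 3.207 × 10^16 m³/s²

Transfer semi-major axis: a_t = (r₁ + r₂)/2 = (3.297e+07 + 2.859e+08)/2 = 1.59435e+08 m.
Circular speeds: v₁ = √(GM/r₁) = 31188.2 m/s, v₂ = √(GM/r₂) = 10591.1 m/s.
Transfer speeds (vis-viva v² = GM(2/r − 1/a_t)): v₁ᵗ = 41764.3 m/s, v₂ᵗ = 4816.26 m/s.
(a) ΔV₁ = |v₁ᵗ − v₁| ≈ 1.058e+04 m/s = 10.58 km/s.
(b) ΔV₂ = |v₂ − v₂ᵗ| ≈ 5775 m/s = 5.775 km/s.
(c) ΔV_total = ΔV₁ + ΔV₂ ≈ 1.635e+04 m/s = 16.35 km/s.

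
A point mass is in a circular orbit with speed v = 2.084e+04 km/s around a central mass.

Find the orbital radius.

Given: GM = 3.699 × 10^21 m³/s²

Convert to SI: v = 2.084e+04 km/s = 2.084e+07 m/s.
For a circular orbit, v² = GM / r, so r = GM / v².
r = 3.699e+21 / (2.084e+07)² m ≈ 8.517e+06 m = 8.517 × 10^6 m.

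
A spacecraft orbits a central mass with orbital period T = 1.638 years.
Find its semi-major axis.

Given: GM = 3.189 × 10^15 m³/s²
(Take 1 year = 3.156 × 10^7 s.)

Convert to SI: T = 1.638 years = 5.16953e+07 s.
Invert Kepler's third law: a = (GM · T² / (4π²))^(1/3).
Substituting T = 5.16953e+07 s and GM = 3.189e+15 m³/s²:
a = (3.189e+15 · (5.16953e+07)² / (4π²))^(1/3) m
a ≈ 5.999e+09 m = 5.999 Gm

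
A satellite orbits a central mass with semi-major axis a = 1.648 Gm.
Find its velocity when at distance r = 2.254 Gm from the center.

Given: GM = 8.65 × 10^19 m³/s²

Convert to SI: a = 1.648 Gm = 1.648e+09 m; r = 2.254 Gm = 2.254e+09 m.
Vis-viva: v = √(GM · (2/r − 1/a)).
2/r − 1/a = 2/2.254e+09 − 1/1.648e+09 = 2.80515e-10 m⁻¹.
v = √(8.65e+19 · 2.80515e-10) m/s ≈ 1.558e+05 m/s = 155.8 km/s.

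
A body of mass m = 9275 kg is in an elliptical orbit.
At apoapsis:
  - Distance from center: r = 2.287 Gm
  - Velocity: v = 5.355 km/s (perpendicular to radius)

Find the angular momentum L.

Convert to SI: r = 2.287 Gm = 2.287e+09 m; v = 5.355 km/s = 5355 m/s.
Since v is perpendicular to r, L = m · v · r.
L = 9275 · 5355 · 2.287e+09 kg·m²/s ≈ 1.136e+17 kg·m²/s.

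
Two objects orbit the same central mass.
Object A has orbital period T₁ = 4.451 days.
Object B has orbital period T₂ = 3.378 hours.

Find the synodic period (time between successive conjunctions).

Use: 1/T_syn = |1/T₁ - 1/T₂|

Convert to SI: T₁ = 4.451 days = 384566 s; T₂ = 3.378 hours = 12160.8 s.
T_syn = |T₁ · T₂ / (T₁ − T₂)|.
T_syn = |384566 · 12160.8 / (384566 − 12160.8)| s ≈ 1.256e+04 s = 3.488 hours.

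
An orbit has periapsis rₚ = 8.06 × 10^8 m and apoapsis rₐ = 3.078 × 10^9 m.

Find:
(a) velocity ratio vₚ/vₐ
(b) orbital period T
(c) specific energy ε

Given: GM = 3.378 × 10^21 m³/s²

(a) Conservation of angular momentum (rₚvₚ = rₐvₐ) gives vₚ/vₐ = rₐ/rₚ = 3.078e+09/8.06e+08 ≈ 3.819
(b) With a = (rₚ + rₐ)/2 = 1.942e+09 m, T = 2π √(a³/GM) = 2π √((1.942e+09)³/3.378e+21) s ≈ 9252 s
(c) With a = (rₚ + rₐ)/2 = 1.942e+09 m, ε = −GM/(2a) = −3.378e+21/(2 · 1.942e+09) J/kg ≈ -8.697e+11 J/kg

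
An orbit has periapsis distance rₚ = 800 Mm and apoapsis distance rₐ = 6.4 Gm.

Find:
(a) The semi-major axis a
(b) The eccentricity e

Convert to SI: rₚ = 800 Mm = 8e+08 m; rₐ = 6.4 Gm = 6.4e+09 m.
(a) a = (rₚ + rₐ) / 2 = (8e+08 + 6.4e+09) / 2 ≈ 3.6e+09 m = 3.6 Gm.
(b) e = (rₐ − rₚ) / (rₐ + rₚ) = (6.4e+09 − 8e+08) / (6.4e+09 + 8e+08) ≈ 0.7778.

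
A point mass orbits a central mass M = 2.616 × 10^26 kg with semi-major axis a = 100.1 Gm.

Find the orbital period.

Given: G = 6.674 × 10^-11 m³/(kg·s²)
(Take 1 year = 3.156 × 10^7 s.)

Convert to SI: a = 100.1 Gm = 1.001e+11 m.
GM = G · M = 6.674e-11 · 2.616e+26 = 1.74592e+16 m³/s².
Kepler's third law: T = 2π √(a³ / GM).
Substituting a = 1.001e+11 m and GM = 1.74592e+16 m³/s²:
T = 2π √((1.001e+11)³ / 1.74592e+16) s
T ≈ 1.506e+09 s = 47.72 years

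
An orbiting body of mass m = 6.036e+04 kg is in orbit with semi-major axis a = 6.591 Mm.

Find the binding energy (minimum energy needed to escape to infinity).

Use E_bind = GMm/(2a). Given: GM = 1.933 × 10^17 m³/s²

Convert to SI: a = 6.591 Mm = 6.591e+06 m.
Total orbital energy is E = −GMm/(2a); binding energy is E_bind = −E = GMm/(2a).
E_bind = 1.933e+17 · 6.036e+04 / (2 · 6.591e+06) J ≈ 8.851e+14 J = 885.1 TJ.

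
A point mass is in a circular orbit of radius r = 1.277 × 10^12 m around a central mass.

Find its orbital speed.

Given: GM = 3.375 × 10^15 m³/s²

For a circular orbit, gravity supplies the centripetal force, so v = √(GM / r).
v = √(3.375e+15 / 1.277e+12) m/s ≈ 51.41 m/s = 51.41 m/s.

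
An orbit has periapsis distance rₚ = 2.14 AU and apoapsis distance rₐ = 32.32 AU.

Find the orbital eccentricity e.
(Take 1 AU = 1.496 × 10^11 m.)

Convert to SI: rₚ = 2.14 AU = 3.20144e+11 m; rₐ = 32.32 AU = 4.83507e+12 m.
e = (rₐ − rₚ) / (rₐ + rₚ).
e = (4.83507e+12 − 3.20144e+11) / (4.83507e+12 + 3.20144e+11) = 4.51493e+12 / 5.15522e+12 ≈ 0.8758.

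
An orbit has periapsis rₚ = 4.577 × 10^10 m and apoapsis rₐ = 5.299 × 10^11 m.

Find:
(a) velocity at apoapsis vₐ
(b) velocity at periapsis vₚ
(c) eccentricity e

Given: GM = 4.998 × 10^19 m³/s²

(a) With a = (rₚ + rₐ)/2 = 2.87835e+11 m, vₐ = √(GM (2/rₐ − 1/a)) = √(4.998e+19 · (2/5.299e+11 − 1/2.87835e+11)) m/s ≈ 3873 m/s
(b) With a = (rₚ + rₐ)/2 = 2.87835e+11 m, vₚ = √(GM (2/rₚ − 1/a)) = √(4.998e+19 · (2/4.577e+10 − 1/2.87835e+11)) m/s ≈ 4.484e+04 m/s
(c) e = (rₐ − rₚ)/(rₐ + rₚ) = (5.299e+11 − 4.577e+10)/(5.299e+11 + 4.577e+10) ≈ 0.841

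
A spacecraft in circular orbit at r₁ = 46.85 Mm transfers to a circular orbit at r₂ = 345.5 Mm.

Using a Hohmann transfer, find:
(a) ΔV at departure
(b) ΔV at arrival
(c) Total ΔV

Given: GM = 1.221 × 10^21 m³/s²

Convert to SI: r₁ = 46.85 Mm = 4.685e+07 m; r₂ = 345.5 Mm = 3.455e+08 m.
Transfer semi-major axis: a_t = (r₁ + r₂)/2 = (4.685e+07 + 3.455e+08)/2 = 1.96175e+08 m.
Circular speeds: v₁ = √(GM/r₁) = 5.10509e+06 m/s, v₂ = √(GM/r₂) = 1.8799e+06 m/s.
Transfer speeds (vis-viva v² = GM(2/r − 1/a_t)): v₁ᵗ = 6.77494e+06 m/s, v₂ᵗ = 918685 m/s.
(a) ΔV₁ = |v₁ᵗ − v₁| ≈ 1.67e+06 m/s = 1670 km/s.
(b) ΔV₂ = |v₂ − v₂ᵗ| ≈ 9.612e+05 m/s = 961.2 km/s.
(c) ΔV_total = ΔV₁ + ΔV₂ ≈ 2.631e+06 m/s = 2631 km/s.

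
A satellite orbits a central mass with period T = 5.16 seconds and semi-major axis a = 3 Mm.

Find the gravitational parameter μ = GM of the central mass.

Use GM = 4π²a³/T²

Convert to SI: a = 3 Mm = 3e+06 m.
GM = 4π² · a³ / T².
GM = 4π² · (3e+06)³ / (5.16)² m³/s² ≈ 4.003e+19 m³/s² = 4.003 × 10^19 m³/s².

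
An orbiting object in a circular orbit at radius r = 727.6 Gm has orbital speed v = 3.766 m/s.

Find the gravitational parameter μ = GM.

Convert to SI: r = 727.6 Gm = 7.276e+11 m.
For a circular orbit v² = GM/r, so GM = v² · r.
GM = (3.766)² · 7.276e+11 m³/s² ≈ 1.032e+13 m³/s² = 1.032 × 10^13 m³/s².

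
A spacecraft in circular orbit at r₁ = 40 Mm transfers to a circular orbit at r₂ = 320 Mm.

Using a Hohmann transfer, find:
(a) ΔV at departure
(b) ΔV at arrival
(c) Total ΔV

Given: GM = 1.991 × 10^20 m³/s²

Convert to SI: r₁ = 40 Mm = 4e+07 m; r₂ = 320 Mm = 3.2e+08 m.
Transfer semi-major axis: a_t = (r₁ + r₂)/2 = (4e+07 + 3.2e+08)/2 = 1.8e+08 m.
Circular speeds: v₁ = √(GM/r₁) = 2.23103e+06 m/s, v₂ = √(GM/r₂) = 788789 m/s.
Transfer speeds (vis-viva v² = GM(2/r − 1/a_t)): v₁ᵗ = 2.97471e+06 m/s, v₂ᵗ = 371839 m/s.
(a) ΔV₁ = |v₁ᵗ − v₁| ≈ 7.437e+05 m/s = 743.7 km/s.
(b) ΔV₂ = |v₂ − v₂ᵗ| ≈ 4.17e+05 m/s = 417 km/s.
(c) ΔV_total = ΔV₁ + ΔV₂ ≈ 1.161e+06 m/s = 1161 km/s.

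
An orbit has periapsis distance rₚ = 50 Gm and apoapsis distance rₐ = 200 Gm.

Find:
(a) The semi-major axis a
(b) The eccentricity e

Convert to SI: rₚ = 50 Gm = 5e+10 m; rₐ = 200 Gm = 2e+11 m.
(a) a = (rₚ + rₐ) / 2 = (5e+10 + 2e+11) / 2 ≈ 1.25e+11 m = 125 Gm.
(b) e = (rₐ − rₚ) / (rₐ + rₚ) = (2e+11 − 5e+10) / (2e+11 + 5e+10) ≈ 0.6.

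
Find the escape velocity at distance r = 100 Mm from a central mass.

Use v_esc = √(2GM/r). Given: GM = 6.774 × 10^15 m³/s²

Convert to SI: r = 100 Mm = 1e+08 m.
Escape velocity comes from setting total energy to zero: ½v² − GM/r = 0 ⇒ v_esc = √(2GM / r).
v_esc = √(2 · 6.774e+15 / 1e+08) m/s ≈ 1.164e+04 m/s = 11.64 km/s.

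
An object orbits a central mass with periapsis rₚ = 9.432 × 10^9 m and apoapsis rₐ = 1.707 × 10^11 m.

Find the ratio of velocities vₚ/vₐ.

Conservation of angular momentum gives rₚvₚ = rₐvₐ, so vₚ/vₐ = rₐ/rₚ.
vₚ/vₐ = 1.707e+11 / 9.432e+09 ≈ 18.1.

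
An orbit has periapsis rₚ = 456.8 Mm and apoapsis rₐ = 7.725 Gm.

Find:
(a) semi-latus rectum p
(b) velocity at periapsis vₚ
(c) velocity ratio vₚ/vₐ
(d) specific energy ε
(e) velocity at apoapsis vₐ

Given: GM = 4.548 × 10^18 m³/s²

Convert to SI: rₚ = 456.8 Mm = 4.568e+08 m; rₐ = 7.725 Gm = 7.725e+09 m.
(a) From a = (rₚ + rₐ)/2 = 4.0909e+09 m and e = (rₐ − rₚ)/(rₐ + rₚ) = 0.888338, p = a(1 − e²) = 4.0909e+09 · (1 − (0.888338)²) ≈ 8.626e+08 m
(b) With a = (rₚ + rₐ)/2 = 4.0909e+09 m, vₚ = √(GM (2/rₚ − 1/a)) = √(4.548e+18 · (2/4.568e+08 − 1/4.0909e+09)) m/s ≈ 1.371e+05 m/s
(c) Conservation of angular momentum (rₚvₚ = rₐvₐ) gives vₚ/vₐ = rₐ/rₚ = 7.725e+09/4.568e+08 ≈ 16.91
(d) With a = (rₚ + rₐ)/2 = 4.0909e+09 m, ε = −GM/(2a) = −4.548e+18/(2 · 4.0909e+09) J/kg ≈ -5.559e+08 J/kg
(e) With a = (rₚ + rₐ)/2 = 4.0909e+09 m, vₐ = √(GM (2/rₐ − 1/a)) = √(4.548e+18 · (2/7.725e+09 − 1/4.0909e+09)) m/s ≈ 8108 m/s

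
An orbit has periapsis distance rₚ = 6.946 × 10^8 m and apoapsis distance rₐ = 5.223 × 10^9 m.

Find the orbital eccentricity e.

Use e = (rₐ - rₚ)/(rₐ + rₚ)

e = (rₐ − rₚ) / (rₐ + rₚ).
e = (5.223e+09 − 6.946e+08) / (5.223e+09 + 6.946e+08) = 4.5284e+09 / 5.9176e+09 ≈ 0.7652.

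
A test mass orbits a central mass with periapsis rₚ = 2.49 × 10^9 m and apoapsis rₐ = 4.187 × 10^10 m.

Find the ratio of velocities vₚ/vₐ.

Conservation of angular momentum gives rₚvₚ = rₐvₐ, so vₚ/vₐ = rₐ/rₚ.
vₚ/vₐ = 4.187e+10 / 2.49e+09 ≈ 16.82.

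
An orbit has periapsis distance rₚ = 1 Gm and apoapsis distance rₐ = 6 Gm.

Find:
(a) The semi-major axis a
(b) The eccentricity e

Convert to SI: rₚ = 1 Gm = 1e+09 m; rₐ = 6 Gm = 6e+09 m.
(a) a = (rₚ + rₐ) / 2 = (1e+09 + 6e+09) / 2 ≈ 3.5e+09 m = 3.5 Gm.
(b) e = (rₐ − rₚ) / (rₐ + rₚ) = (6e+09 − 1e+09) / (6e+09 + 1e+09) ≈ 0.7143.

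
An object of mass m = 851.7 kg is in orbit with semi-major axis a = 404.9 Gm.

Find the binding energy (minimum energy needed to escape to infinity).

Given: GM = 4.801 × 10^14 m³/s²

Convert to SI: a = 404.9 Gm = 4.049e+11 m.
Total orbital energy is E = −GMm/(2a); binding energy is E_bind = −E = GMm/(2a).
E_bind = 4.801e+14 · 851.7 / (2 · 4.049e+11) J ≈ 5.049e+05 J = 504.9 kJ.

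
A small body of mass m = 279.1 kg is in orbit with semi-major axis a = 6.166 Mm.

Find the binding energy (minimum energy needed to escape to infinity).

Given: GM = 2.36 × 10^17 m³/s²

Convert to SI: a = 6.166 Mm = 6.166e+06 m.
Total orbital energy is E = −GMm/(2a); binding energy is E_bind = −E = GMm/(2a).
E_bind = 2.36e+17 · 279.1 / (2 · 6.166e+06) J ≈ 5.341e+12 J = 5.341 TJ.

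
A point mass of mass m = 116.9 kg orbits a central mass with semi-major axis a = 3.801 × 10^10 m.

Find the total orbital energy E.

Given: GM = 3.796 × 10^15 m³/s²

E = −GMm / (2a).
E = −3.796e+15 · 116.9 / (2 · 3.801e+10) J ≈ -5.837e+06 J = -5.837 MJ.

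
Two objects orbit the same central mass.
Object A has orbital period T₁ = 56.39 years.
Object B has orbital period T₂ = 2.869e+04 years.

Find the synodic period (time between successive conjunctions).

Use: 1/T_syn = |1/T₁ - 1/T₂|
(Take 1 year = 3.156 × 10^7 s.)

Convert to SI: T₁ = 56.39 years = 1.77967e+09 s; T₂ = 2.869e+04 years = 9.05456e+11 s.
T_syn = |T₁ · T₂ / (T₁ − T₂)|.
T_syn = |1.77967e+09 · 9.05456e+11 / (1.77967e+09 − 9.05456e+11)| s ≈ 1.783e+09 s = 56.5 years.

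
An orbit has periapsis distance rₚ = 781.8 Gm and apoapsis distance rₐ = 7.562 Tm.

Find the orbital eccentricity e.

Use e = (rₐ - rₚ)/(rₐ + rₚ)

Convert to SI: rₚ = 781.8 Gm = 7.818e+11 m; rₐ = 7.562 Tm = 7.562e+12 m.
e = (rₐ − rₚ) / (rₐ + rₚ).
e = (7.562e+12 − 7.818e+11) / (7.562e+12 + 7.818e+11) = 6.7802e+12 / 8.3438e+12 ≈ 0.8126.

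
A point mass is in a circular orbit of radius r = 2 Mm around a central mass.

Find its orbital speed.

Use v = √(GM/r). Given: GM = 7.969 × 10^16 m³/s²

Convert to SI: r = 2 Mm = 2e+06 m.
For a circular orbit, gravity supplies the centripetal force, so v = √(GM / r).
v = √(7.969e+16 / 2e+06) m/s ≈ 1.996e+05 m/s = 199.6 km/s.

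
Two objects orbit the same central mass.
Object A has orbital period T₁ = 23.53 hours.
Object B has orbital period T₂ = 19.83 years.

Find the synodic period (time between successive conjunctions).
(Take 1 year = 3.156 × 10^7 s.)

Convert to SI: T₁ = 23.53 hours = 84708 s; T₂ = 19.83 years = 6.25835e+08 s.
T_syn = |T₁ · T₂ / (T₁ − T₂)|.
T_syn = |84708 · 6.25835e+08 / (84708 − 6.25835e+08)| s ≈ 8.472e+04 s = 23.53 hours.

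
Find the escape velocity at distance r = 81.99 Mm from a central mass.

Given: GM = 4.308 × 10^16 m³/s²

Convert to SI: r = 81.99 Mm = 8.199e+07 m.
Escape velocity comes from setting total energy to zero: ½v² − GM/r = 0 ⇒ v_esc = √(2GM / r).
v_esc = √(2 · 4.308e+16 / 8.199e+07) m/s ≈ 3.242e+04 m/s = 32.42 km/s.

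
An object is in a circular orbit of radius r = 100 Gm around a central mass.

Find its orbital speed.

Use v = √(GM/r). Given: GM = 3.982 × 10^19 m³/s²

Convert to SI: r = 100 Gm = 1e+11 m.
For a circular orbit, gravity supplies the centripetal force, so v = √(GM / r).
v = √(3.982e+19 / 1e+11) m/s ≈ 1.995e+04 m/s = 19.95 km/s.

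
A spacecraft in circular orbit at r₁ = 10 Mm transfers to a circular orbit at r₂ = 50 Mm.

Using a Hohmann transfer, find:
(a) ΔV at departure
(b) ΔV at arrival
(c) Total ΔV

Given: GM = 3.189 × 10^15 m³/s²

Convert to SI: r₁ = 10 Mm = 1e+07 m; r₂ = 50 Mm = 5e+07 m.
Transfer semi-major axis: a_t = (r₁ + r₂)/2 = (1e+07 + 5e+07)/2 = 3e+07 m.
Circular speeds: v₁ = √(GM/r₁) = 17857.8 m/s, v₂ = √(GM/r₂) = 7986.24 m/s.
Transfer speeds (vis-viva v² = GM(2/r − 1/a_t)): v₁ᵗ = 23054.3 m/s, v₂ᵗ = 4610.86 m/s.
(a) ΔV₁ = |v₁ᵗ − v₁| ≈ 5197 m/s = 5.197 km/s.
(b) ΔV₂ = |v₂ − v₂ᵗ| ≈ 3375 m/s = 3.375 km/s.
(c) ΔV_total = ΔV₁ + ΔV₂ ≈ 8572 m/s = 8.572 km/s.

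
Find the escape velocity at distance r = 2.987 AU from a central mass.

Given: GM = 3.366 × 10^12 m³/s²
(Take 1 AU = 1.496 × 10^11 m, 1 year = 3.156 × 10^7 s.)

Convert to SI: r = 2.987 AU = 4.46855e+11 m.
Escape velocity comes from setting total energy to zero: ½v² − GM/r = 0 ⇒ v_esc = √(2GM / r).
v_esc = √(2 · 3.366e+12 / 4.46855e+11) m/s ≈ 3.881 m/s = 0.0008188 AU/year.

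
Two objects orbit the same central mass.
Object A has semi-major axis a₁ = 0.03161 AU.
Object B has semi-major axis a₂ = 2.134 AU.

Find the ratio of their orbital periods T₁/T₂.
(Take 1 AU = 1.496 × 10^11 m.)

Convert to SI: a₁ = 0.03161 AU = 4.72886e+09 m; a₂ = 2.134 AU = 3.19246e+11 m.
From Kepler's third law, (T₁/T₂)² = (a₁/a₂)³, so T₁/T₂ = (a₁/a₂)^(3/2).
a₁/a₂ = 4.72886e+09 / 3.19246e+11 = 0.0148126.
T₁/T₂ = (0.0148126)^(3/2) ≈ 0.001803.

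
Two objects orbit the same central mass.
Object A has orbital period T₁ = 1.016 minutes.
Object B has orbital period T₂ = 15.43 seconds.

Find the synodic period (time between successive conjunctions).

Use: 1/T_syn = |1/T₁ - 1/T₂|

Convert to SI: T₁ = 1.016 minutes = 60.96 s.
T_syn = |T₁ · T₂ / (T₁ − T₂)|.
T_syn = |60.96 · 15.43 / (60.96 − 15.43)| s ≈ 20.66 s = 20.66 seconds.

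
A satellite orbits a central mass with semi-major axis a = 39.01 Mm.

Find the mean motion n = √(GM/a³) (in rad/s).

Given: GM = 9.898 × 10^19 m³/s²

Convert to SI: a = 39.01 Mm = 3.901e+07 m.
n = √(GM / a³).
n = √(9.898e+19 / (3.901e+07)³) rad/s ≈ 0.04083 rad/s.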